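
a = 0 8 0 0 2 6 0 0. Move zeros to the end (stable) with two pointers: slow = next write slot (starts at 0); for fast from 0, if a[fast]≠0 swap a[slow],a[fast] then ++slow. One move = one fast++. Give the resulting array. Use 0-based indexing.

[8, 2, 6, 0, 0, 0, 0, 0]

(s=0,f=0) a[fast]=0 → fast++
(s=0,f=1) a[fast]=8≠0 swap→a[0]=8 → slow++,fast++
(s=1,f=2) a[fast]=0 → fast++
(s=1,f=3) a[fast]=0 → fast++
(s=1,f=4) a[fast]=2≠0 swap→a[1]=2 → slow++,fast++
(s=2,f=5) a[fast]=6≠0 swap→a[2]=6 → slow++,fast++
(s=3,f=6) a[fast]=0 → fast++
(s=3,f=7) a[fast]=0 → fast++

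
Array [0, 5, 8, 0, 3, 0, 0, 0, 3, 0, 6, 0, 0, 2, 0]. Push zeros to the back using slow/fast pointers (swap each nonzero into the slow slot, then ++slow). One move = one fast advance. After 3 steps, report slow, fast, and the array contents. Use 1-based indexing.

(s=1,f=1) a[fast]=0 → fast++
(s=1,f=2) a[fast]=5≠0 swap→a[1]=5 → slow++,fast++
(s=2,f=3) a[fast]=8≠0 swap→a[2]=8 → slow++,fast++

slow=3, fast=4, a=[5, 8, 0, 0, 3, 0, 0, 0, 3, 0, 6, 0, 0, 2, 0]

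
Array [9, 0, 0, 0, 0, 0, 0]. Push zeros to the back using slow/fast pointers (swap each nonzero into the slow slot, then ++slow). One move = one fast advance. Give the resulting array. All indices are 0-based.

[9, 0, 0, 0, 0, 0, 0]

(s=0,f=0) a[fast]=9≠0 swap→a[0]=9 → slow++,fast++
(s=1,f=1) a[fast]=0 → fast++
(s=1,f=2) a[fast]=0 → fast++
(s=1,f=3) a[fast]=0 → fast++
(s=1,f=4) a[fast]=0 → fast++
(s=1,f=5) a[fast]=0 → fast++
(s=1,f=6) a[fast]=0 → fast++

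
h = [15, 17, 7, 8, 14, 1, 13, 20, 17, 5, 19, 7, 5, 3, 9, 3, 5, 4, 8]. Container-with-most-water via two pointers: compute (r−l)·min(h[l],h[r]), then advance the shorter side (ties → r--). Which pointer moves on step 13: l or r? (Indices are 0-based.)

[0,18] min(15,8)*18=144 best=144 * → r--
[0,17] min(15,4)*17=68 best=144 → r--
[0,16] min(15,5)*16=80 best=144 → r--
[0,15] min(15,3)*15=45 best=144 → r--
[0,14] min(15,9)*14=126 best=144 → r--
[0,13] min(15,3)*13=39 best=144 → r--
[0,12] min(15,5)*12=60 best=144 → r--
[0,11] min(15,7)*11=77 best=144 → r--
[0,10] min(15,19)*10=150 best=150 * → l++
[1,10] min(17,19)*9=153 best=153 * → l++
[2,10] min(7,19)*8=56 best=153 → l++
[3,10] min(8,19)*7=56 best=153 → l++
[4,10] min(14,19)*6=84 best=153 → l++

l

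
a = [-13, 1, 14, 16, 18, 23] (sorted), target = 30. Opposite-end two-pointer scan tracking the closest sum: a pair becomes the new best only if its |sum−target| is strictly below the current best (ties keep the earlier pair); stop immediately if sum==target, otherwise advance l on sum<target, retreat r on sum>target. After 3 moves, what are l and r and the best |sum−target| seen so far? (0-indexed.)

l=2, r=4, best |Δ|=6

[0,5] -13+23=10 d=20 * → l++
[1,5] 1+23=24 d=6 * → l++
[2,5] 14+23=37 d=7 → r--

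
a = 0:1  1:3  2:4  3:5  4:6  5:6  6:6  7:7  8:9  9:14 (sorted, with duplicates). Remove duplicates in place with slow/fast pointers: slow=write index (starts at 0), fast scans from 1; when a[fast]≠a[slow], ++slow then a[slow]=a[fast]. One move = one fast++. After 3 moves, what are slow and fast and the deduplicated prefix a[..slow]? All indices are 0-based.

(s=0,f=1) a[fast]=3≠a[slow]=1 write a[1]=3 → slow++,fast++
(s=1,f=2) a[fast]=4≠a[slow]=3 write a[2]=4 → slow++,fast++
(s=2,f=3) a[fast]=5≠a[slow]=4 write a[3]=5 → slow++,fast++

slow=3, fast=4, prefix=[1, 3, 4, 5]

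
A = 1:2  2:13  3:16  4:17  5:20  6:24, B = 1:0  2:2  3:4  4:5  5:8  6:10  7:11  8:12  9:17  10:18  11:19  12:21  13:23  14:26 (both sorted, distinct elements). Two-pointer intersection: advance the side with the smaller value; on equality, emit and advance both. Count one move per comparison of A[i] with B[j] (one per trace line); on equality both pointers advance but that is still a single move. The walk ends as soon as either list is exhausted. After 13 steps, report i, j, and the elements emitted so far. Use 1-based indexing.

[i=1,j=1] 2>0 → j++
[i=1,j=2] 2==2 emit → i++,j++
[i=2,j=3] 13>4 → j++
[i=2,j=4] 13>5 → j++
[i=2,j=5] 13>8 → j++
[i=2,j=6] 13>10 → j++
[i=2,j=7] 13>11 → j++
[i=2,j=8] 13>12 → j++
[i=2,j=9] 13<17 → i++
[i=3,j=9] 16<17 → i++
[i=4,j=9] 17==17 emit → i++,j++
[i=5,j=10] 20>18 → j++
[i=5,j=11] 20>19 → j++

i=5, j=12, emitted=[2, 17]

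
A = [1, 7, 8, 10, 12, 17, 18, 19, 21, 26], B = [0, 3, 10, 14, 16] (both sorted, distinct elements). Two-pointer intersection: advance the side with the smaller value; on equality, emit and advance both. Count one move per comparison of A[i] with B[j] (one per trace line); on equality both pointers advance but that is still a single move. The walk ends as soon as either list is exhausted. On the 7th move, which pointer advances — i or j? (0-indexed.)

i

[i=0,j=0] 1>0 → j++
[i=0,j=1] 1<3 → i++
[i=1,j=1] 7>3 → j++
[i=1,j=2] 7<10 → i++
[i=2,j=2] 8<10 → i++
[i=3,j=2] 10==10 emit → i++,j++
[i=4,j=3] 12<14 → i++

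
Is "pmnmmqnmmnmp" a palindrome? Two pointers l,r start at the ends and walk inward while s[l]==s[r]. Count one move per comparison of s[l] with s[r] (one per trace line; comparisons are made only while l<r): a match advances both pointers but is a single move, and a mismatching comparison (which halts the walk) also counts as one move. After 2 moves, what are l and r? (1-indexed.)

[1,12] 'p'=='p' → l++,r--
[2,11] 'm'=='m' → l++,r--

l=3, r=10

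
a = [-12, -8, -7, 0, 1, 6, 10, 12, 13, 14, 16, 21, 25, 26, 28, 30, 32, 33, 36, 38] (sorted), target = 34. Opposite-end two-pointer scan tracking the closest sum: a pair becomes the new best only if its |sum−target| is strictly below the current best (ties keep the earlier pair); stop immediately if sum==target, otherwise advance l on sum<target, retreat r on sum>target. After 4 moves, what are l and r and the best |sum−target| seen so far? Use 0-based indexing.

l=3, r=18, best |Δ|=3

l=0 r=19: -12+38=26 d=8 *, l++
l=1 r=19: -8+38=30 d=4 *, l++
l=2 r=19: -7+38=31 d=3 *, l++
l=3 r=19: 0+38=38 d=4, r--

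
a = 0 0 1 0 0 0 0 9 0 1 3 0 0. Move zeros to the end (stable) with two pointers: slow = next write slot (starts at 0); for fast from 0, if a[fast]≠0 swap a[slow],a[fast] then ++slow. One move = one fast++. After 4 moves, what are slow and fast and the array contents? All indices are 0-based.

slow=0 fast=0: a[fast]=0, fast++
slow=0 fast=1: a[fast]=0, fast++
slow=0 fast=2: a[fast]=1≠0 swap→a[0]=1, slow++,fast++
slow=1 fast=3: a[fast]=0, fast++

slow=1, fast=4, a=[1, 0, 0, 0, 0, 0, 0, 9, 0, 1, 3, 0, 0]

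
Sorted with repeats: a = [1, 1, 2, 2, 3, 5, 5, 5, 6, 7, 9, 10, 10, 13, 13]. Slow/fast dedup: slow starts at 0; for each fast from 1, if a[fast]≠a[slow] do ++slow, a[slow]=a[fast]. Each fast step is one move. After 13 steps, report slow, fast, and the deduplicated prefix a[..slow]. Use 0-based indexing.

slow=0 fast=1: a[fast]=1=a[slow] dup, fast++
slow=0 fast=2: a[fast]=2≠a[slow]=1 write a[1]=2, slow++,fast++
slow=1 fast=3: a[fast]=2=a[slow] dup, fast++
slow=1 fast=4: a[fast]=3≠a[slow]=2 write a[2]=3, slow++,fast++
slow=2 fast=5: a[fast]=5≠a[slow]=3 write a[3]=5, slow++,fast++
slow=3 fast=6: a[fast]=5=a[slow] dup, fast++
slow=3 fast=7: a[fast]=5=a[slow] dup, fast++
slow=3 fast=8: a[fast]=6≠a[slow]=5 write a[4]=6, slow++,fast++
slow=4 fast=9: a[fast]=7≠a[slow]=6 write a[5]=7, slow++,fast++
slow=5 fast=10: a[fast]=9≠a[slow]=7 write a[6]=9, slow++,fast++
slow=6 fast=11: a[fast]=10≠a[slow]=9 write a[7]=10, slow++,fast++
slow=7 fast=12: a[fast]=10=a[slow] dup, fast++
slow=7 fast=13: a[fast]=13≠a[slow]=10 write a[8]=13, slow++,fast++

slow=8, fast=14, prefix=[1, 2, 3, 5, 6, 7, 9, 10, 13]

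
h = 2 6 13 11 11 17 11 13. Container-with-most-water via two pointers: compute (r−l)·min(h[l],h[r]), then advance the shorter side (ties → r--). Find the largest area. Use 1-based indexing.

[1,8] min(2,13)*7=14 best=14 * → l++
[2,8] min(6,13)*6=36 best=36 * → l++
[3,8] min(13,13)*5=65 best=65 * → r--
[3,7] min(13,11)*4=44 best=65 → r--
[3,6] min(13,17)*3=39 best=65 → l++
[4,6] min(11,17)*2=22 best=65 → l++
[5,6] min(11,17)*1=11 best=65 → l++

max area = 65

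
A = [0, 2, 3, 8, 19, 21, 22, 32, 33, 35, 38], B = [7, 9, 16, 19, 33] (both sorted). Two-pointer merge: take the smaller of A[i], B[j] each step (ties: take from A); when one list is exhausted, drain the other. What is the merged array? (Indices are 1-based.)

i=1 j=1: A[i]=0<=B[j]=7 take 0, i++
i=2 j=1: A[i]=2<=B[j]=7 take 2, i++
i=3 j=1: A[i]=3<=B[j]=7 take 3, i++
i=4 j=1: A[i]=8>B[j]=7 take 7, j++
i=4 j=2: A[i]=8<=B[j]=9 take 8, i++
i=5 j=2: A[i]=19>B[j]=9 take 9, j++
i=5 j=3: A[i]=19>B[j]=16 take 16, j++
i=5 j=4: A[i]=19<=B[j]=19 take 19, i++
i=6 j=4: A[i]=21>B[j]=19 take 19, j++
i=6 j=5: A[i]=21<=B[j]=33 take 21, i++
i=7 j=5: A[i]=22<=B[j]=33 take 22, i++
i=8 j=5: A[i]=32<=B[j]=33 take 32, i++
i=9 j=5: A[i]=33<=B[j]=33 take 33, i++
i=10 j=5: A[i]=35>B[j]=33 take 33, j++
i=10 j=6: B done, take A[i]=35, i++
i=11 j=6: B done, take A[i]=38, i++

[0, 2, 3, 7, 8, 9, 16, 19, 19, 21, 22, 32, 33, 33, 35, 38]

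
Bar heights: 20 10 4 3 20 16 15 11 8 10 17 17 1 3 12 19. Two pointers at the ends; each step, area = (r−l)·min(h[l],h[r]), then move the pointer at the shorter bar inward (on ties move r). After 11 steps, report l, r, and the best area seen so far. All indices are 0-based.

l=0, r=4, best area=285

[0,15] min(20,19)*15=285 best=285 * → r--
[0,14] min(20,12)*14=168 best=285 → r--
[0,13] min(20,3)*13=39 best=285 → r--
[0,12] min(20,1)*12=12 best=285 → r--
[0,11] min(20,17)*11=187 best=285 → r--
[0,10] min(20,17)*10=170 best=285 → r--
[0,9] min(20,10)*9=90 best=285 → r--
[0,8] min(20,8)*8=64 best=285 → r--
[0,7] min(20,11)*7=77 best=285 → r--
[0,6] min(20,15)*6=90 best=285 → r--
[0,5] min(20,16)*5=80 best=285 → r--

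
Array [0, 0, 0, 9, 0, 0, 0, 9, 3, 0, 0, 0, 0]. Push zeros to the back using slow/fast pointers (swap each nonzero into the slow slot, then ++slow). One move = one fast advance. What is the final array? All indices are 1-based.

slow=1 fast=1: a[fast]=0, fast++
slow=1 fast=2: a[fast]=0, fast++
slow=1 fast=3: a[fast]=0, fast++
slow=1 fast=4: a[fast]=9≠0 swap→a[1]=9, slow++,fast++
slow=2 fast=5: a[fast]=0, fast++
slow=2 fast=6: a[fast]=0, fast++
slow=2 fast=7: a[fast]=0, fast++
slow=2 fast=8: a[fast]=9≠0 swap→a[2]=9, slow++,fast++
slow=3 fast=9: a[fast]=3≠0 swap→a[3]=3, slow++,fast++
slow=4 fast=10: a[fast]=0, fast++
slow=4 fast=11: a[fast]=0, fast++
slow=4 fast=12: a[fast]=0, fast++
slow=4 fast=13: a[fast]=0, fast++

[9, 9, 3, 0, 0, 0, 0, 0, 0, 0, 0, 0, 0]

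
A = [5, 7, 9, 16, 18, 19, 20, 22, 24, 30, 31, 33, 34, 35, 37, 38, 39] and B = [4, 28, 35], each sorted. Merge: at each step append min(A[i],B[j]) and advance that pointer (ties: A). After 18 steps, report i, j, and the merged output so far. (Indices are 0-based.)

i=15, j=3, merged so far=[4, 5, 7, 9, 16, 18, 19, 20, 22, 24, 28, 30, 31, 33, 34, 35, 35, 37]

[i=0,j=0] A[i]=5>B[j]=4 take 4 → j++
[i=0,j=1] A[i]=5<=B[j]=28 take 5 → i++
[i=1,j=1] A[i]=7<=B[j]=28 take 7 → i++
[i=2,j=1] A[i]=9<=B[j]=28 take 9 → i++
[i=3,j=1] A[i]=16<=B[j]=28 take 16 → i++
[i=4,j=1] A[i]=18<=B[j]=28 take 18 → i++
[i=5,j=1] A[i]=19<=B[j]=28 take 19 → i++
[i=6,j=1] A[i]=20<=B[j]=28 take 20 → i++
[i=7,j=1] A[i]=22<=B[j]=28 take 22 → i++
[i=8,j=1] A[i]=24<=B[j]=28 take 24 → i++
[i=9,j=1] A[i]=30>B[j]=28 take 28 → j++
[i=9,j=2] A[i]=30<=B[j]=35 take 30 → i++
[i=10,j=2] A[i]=31<=B[j]=35 take 31 → i++
[i=11,j=2] A[i]=33<=B[j]=35 take 33 → i++
[i=12,j=2] A[i]=34<=B[j]=35 take 34 → i++
[i=13,j=2] A[i]=35<=B[j]=35 take 35 → i++
[i=14,j=2] A[i]=37>B[j]=35 take 35 → j++
[i=14,j=3] B done, take A[i]=37 → i++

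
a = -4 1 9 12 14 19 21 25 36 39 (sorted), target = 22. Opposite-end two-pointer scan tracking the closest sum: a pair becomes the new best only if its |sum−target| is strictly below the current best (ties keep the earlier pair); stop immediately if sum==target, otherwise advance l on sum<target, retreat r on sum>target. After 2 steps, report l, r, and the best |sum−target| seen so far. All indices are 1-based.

[1,10] -4+39=35 d=13 * → r--
[1,9] -4+36=32 d=10 * → r--

l=1, r=8, best |Δ|=10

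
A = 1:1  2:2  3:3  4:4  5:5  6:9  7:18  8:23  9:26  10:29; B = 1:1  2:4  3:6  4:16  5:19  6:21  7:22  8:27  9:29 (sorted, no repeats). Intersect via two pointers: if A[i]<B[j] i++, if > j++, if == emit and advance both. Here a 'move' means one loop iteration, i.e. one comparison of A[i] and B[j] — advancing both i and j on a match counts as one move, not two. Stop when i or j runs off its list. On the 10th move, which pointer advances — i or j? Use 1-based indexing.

i=1 j=1: 1==1 emit, i++,j++
i=2 j=2: 2<4, i++
i=3 j=2: 3<4, i++
i=4 j=2: 4==4 emit, i++,j++
i=5 j=3: 5<6, i++
i=6 j=3: 9>6, j++
i=6 j=4: 9<16, i++
i=7 j=4: 18>16, j++
i=7 j=5: 18<19, i++
i=8 j=5: 23>19, j++

j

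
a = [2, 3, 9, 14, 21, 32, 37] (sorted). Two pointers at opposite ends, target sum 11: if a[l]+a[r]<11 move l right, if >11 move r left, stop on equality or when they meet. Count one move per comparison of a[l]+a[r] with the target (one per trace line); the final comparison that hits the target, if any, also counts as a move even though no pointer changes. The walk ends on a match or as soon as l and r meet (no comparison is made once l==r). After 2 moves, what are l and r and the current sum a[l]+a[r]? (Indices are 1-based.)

l=1, r=5, sum=23

l=1 r=7: 2+37=39 >11, r--
l=1 r=6: 2+32=34 >11, r--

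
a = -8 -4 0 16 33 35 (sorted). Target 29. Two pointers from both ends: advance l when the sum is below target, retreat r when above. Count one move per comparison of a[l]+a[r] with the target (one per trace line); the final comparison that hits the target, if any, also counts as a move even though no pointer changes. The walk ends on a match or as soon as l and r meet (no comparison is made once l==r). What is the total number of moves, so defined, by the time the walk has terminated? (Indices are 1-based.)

3 moves

l=1 r=6: -8+35=27 <29, l++
l=2 r=6: -4+35=31 >29, r--
l=2 r=5: -4+33=29, found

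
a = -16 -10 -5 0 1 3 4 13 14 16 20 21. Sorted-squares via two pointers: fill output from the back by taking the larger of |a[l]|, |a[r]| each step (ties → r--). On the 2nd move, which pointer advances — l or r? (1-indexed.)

[1,12] |-16|<=|21| out[12]=441 → r--
[1,11] |-16|<=|20| out[11]=400 → r--

r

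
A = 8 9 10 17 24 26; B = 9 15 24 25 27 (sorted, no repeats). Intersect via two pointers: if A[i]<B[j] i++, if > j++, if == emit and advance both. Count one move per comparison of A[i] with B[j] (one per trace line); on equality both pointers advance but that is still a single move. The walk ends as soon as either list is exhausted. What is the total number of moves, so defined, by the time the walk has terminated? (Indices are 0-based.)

8 moves

[i=0,j=0] 8<9 → i++
[i=1,j=0] 9==9 emit → i++,j++
[i=2,j=1] 10<15 → i++
[i=3,j=1] 17>15 → j++
[i=3,j=2] 17<24 → i++
[i=4,j=2] 24==24 emit → i++,j++
[i=5,j=3] 26>25 → j++
[i=5,j=4] 26<27 → i++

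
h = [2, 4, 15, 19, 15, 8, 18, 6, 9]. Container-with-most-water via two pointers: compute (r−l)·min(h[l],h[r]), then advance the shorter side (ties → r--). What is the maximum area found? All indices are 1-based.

[1,9] min(2,9)*8=16 best=16 * → l++
[2,9] min(4,9)*7=28 best=28 * → l++
[3,9] min(15,9)*6=54 best=54 * → r--
[3,8] min(15,6)*5=30 best=54 → r--
[3,7] min(15,18)*4=60 best=60 * → l++
[4,7] min(19,18)*3=54 best=60 → r--
[4,6] min(19,8)*2=16 best=60 → r--
[4,5] min(19,15)*1=15 best=60 → r--

max area = 60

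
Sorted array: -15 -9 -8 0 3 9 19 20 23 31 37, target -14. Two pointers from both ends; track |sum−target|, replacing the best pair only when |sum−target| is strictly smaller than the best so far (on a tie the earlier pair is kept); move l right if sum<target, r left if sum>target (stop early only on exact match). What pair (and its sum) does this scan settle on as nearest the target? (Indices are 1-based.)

l=1 r=11: -15+37=22 d=36 *, r--
l=1 r=10: -15+31=16 d=30 *, r--
l=1 r=9: -15+23=8 d=22 *, r--
l=1 r=8: -15+20=5 d=19 *, r--
l=1 r=7: -15+19=4 d=18 *, r--
l=1 r=6: -15+9=-6 d=8 *, r--
l=1 r=5: -15+3=-12 d=2 *, r--
l=1 r=4: -15+0=-15 d=1 *, l++
l=2 r=4: -9+0=-9 d=5, r--
l=2 r=3: -9+-8=-17 d=3, l++

pair (-15, 0) with sum -15 (|Δ|=1)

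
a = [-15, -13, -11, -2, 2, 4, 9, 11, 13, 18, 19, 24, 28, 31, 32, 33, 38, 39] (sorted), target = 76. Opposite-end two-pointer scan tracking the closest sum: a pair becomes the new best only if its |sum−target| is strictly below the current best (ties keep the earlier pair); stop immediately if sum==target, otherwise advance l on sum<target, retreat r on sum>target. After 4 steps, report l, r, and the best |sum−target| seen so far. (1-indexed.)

l=1 r=18: -15+39=24 d=52 *, l++
l=2 r=18: -13+39=26 d=50 *, l++
l=3 r=18: -11+39=28 d=48 *, l++
l=4 r=18: -2+39=37 d=39 *, l++

l=5, r=18, best |Δ|=39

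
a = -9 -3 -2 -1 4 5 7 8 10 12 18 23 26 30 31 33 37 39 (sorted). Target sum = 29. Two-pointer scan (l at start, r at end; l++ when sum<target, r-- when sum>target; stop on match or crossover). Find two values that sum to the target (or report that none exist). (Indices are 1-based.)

(-2, 31)

l=1 r=18: -9+39=30 >29, r--
l=1 r=17: -9+37=28 <29, l++
l=2 r=17: -3+37=34 >29, r--
l=2 r=16: -3+33=30 >29, r--
l=2 r=15: -3+31=28 <29, l++
l=3 r=15: -2+31=29, found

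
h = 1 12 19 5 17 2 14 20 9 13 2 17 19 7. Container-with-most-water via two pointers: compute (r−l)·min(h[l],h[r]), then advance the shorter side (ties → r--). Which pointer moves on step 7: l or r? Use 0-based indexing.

r

l=0 r=13: min(1,7)*13=13 best=13 *, l++
l=1 r=13: min(12,7)*12=84 best=84 *, r--
l=1 r=12: min(12,19)*11=132 best=132 *, l++
l=2 r=12: min(19,19)*10=190 best=190 *, r--
l=2 r=11: min(19,17)*9=153 best=190, r--
l=2 r=10: min(19,2)*8=16 best=190, r--
l=2 r=9: min(19,13)*7=91 best=190, r--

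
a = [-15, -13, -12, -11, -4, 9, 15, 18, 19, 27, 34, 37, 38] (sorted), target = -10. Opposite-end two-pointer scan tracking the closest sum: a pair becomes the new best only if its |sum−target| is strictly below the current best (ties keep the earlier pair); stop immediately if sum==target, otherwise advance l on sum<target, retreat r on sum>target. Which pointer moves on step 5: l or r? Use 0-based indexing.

r

[0,12] -15+38=23 d=33 * → r--
[0,11] -15+37=22 d=32 * → r--
[0,10] -15+34=19 d=29 * → r--
[0,9] -15+27=12 d=22 * → r--
[0,8] -15+19=4 d=14 * → r--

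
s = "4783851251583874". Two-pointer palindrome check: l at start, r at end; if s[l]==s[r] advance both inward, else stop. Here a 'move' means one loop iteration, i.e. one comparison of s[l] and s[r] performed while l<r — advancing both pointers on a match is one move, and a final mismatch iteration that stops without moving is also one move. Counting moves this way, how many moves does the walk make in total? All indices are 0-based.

l=0 r=15: '4'=='4', l++,r--
l=1 r=14: '7'=='7', l++,r--
l=2 r=13: '8'=='8', l++,r--
l=3 r=12: '3'=='3', l++,r--
l=4 r=11: '8'=='8', l++,r--
l=5 r=10: '5'=='5', l++,r--
l=6 r=9: '1'=='1', l++,r--
l=7 r=8: '2'!='5', stop

8 moves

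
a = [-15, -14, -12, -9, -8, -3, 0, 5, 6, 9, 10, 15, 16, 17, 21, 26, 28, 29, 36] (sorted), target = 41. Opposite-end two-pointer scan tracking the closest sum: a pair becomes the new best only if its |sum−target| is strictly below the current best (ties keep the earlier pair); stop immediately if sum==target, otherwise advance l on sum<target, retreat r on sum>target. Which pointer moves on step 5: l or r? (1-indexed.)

l

[1,19] -15+36=21 d=20 * → l++
[2,19] -14+36=22 d=19 * → l++
[3,19] -12+36=24 d=17 * → l++
[4,19] -9+36=27 d=14 * → l++
[5,19] -8+36=28 d=13 * → l++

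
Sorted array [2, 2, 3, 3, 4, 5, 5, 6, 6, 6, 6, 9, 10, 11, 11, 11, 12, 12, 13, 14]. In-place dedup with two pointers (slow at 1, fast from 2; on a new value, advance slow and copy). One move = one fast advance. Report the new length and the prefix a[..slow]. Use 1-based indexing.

slow=1 fast=2: a[fast]=2=a[slow] dup, fast++
slow=1 fast=3: a[fast]=3≠a[slow]=2 write a[2]=3, slow++,fast++
slow=2 fast=4: a[fast]=3=a[slow] dup, fast++
slow=2 fast=5: a[fast]=4≠a[slow]=3 write a[3]=4, slow++,fast++
slow=3 fast=6: a[fast]=5≠a[slow]=4 write a[4]=5, slow++,fast++
slow=4 fast=7: a[fast]=5=a[slow] dup, fast++
slow=4 fast=8: a[fast]=6≠a[slow]=5 write a[5]=6, slow++,fast++
slow=5 fast=9: a[fast]=6=a[slow] dup, fast++
slow=5 fast=10: a[fast]=6=a[slow] dup, fast++
slow=5 fast=11: a[fast]=6=a[slow] dup, fast++
slow=5 fast=12: a[fast]=9≠a[slow]=6 write a[6]=9, slow++,fast++
slow=6 fast=13: a[fast]=10≠a[slow]=9 write a[7]=10, slow++,fast++
slow=7 fast=14: a[fast]=11≠a[slow]=10 write a[8]=11, slow++,fast++
slow=8 fast=15: a[fast]=11=a[slow] dup, fast++
slow=8 fast=16: a[fast]=11=a[slow] dup, fast++
slow=8 fast=17: a[fast]=12≠a[slow]=11 write a[9]=12, slow++,fast++
slow=9 fast=18: a[fast]=12=a[slow] dup, fast++
slow=9 fast=19: a[fast]=13≠a[slow]=12 write a[10]=13, slow++,fast++
slow=10 fast=20: a[fast]=14≠a[slow]=13 write a[11]=14, slow++,fast++

length 11; prefix = [2, 3, 4, 5, 6, 9, 10, 11, 12, 13, 14]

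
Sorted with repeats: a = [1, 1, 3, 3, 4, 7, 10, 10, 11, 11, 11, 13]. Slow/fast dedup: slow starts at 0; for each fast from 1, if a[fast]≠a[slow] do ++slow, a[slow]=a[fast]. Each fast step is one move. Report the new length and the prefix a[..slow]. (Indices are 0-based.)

length 7; prefix = [1, 3, 4, 7, 10, 11, 13]

slow=0 fast=1: a[fast]=1=a[slow] dup, fast++
slow=0 fast=2: a[fast]=3≠a[slow]=1 write a[1]=3, slow++,fast++
slow=1 fast=3: a[fast]=3=a[slow] dup, fast++
slow=1 fast=4: a[fast]=4≠a[slow]=3 write a[2]=4, slow++,fast++
slow=2 fast=5: a[fast]=7≠a[slow]=4 write a[3]=7, slow++,fast++
slow=3 fast=6: a[fast]=10≠a[slow]=7 write a[4]=10, slow++,fast++
slow=4 fast=7: a[fast]=10=a[slow] dup, fast++
slow=4 fast=8: a[fast]=11≠a[slow]=10 write a[5]=11, slow++,fast++
slow=5 fast=9: a[fast]=11=a[slow] dup, fast++
slow=5 fast=10: a[fast]=11=a[slow] dup, fast++
slow=5 fast=11: a[fast]=13≠a[slow]=11 write a[6]=13, slow++,fast++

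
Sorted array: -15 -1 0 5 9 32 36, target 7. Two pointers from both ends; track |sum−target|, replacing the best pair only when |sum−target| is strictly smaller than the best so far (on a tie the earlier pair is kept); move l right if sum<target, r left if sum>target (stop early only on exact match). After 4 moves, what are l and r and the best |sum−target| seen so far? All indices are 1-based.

[1,7] -15+36=21 d=14 * → r--
[1,6] -15+32=17 d=10 * → r--
[1,5] -15+9=-6 d=13 → l++
[2,5] -1+9=8 d=1 * → r--

l=2, r=4, best |Δ|=1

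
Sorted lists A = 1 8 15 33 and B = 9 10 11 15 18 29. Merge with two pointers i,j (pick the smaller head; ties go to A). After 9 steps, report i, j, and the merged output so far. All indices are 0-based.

[i=0,j=0] A[i]=1<=B[j]=9 take 1 → i++
[i=1,j=0] A[i]=8<=B[j]=9 take 8 → i++
[i=2,j=0] A[i]=15>B[j]=9 take 9 → j++
[i=2,j=1] A[i]=15>B[j]=10 take 10 → j++
[i=2,j=2] A[i]=15>B[j]=11 take 11 → j++
[i=2,j=3] A[i]=15<=B[j]=15 take 15 → i++
[i=3,j=3] A[i]=33>B[j]=15 take 15 → j++
[i=3,j=4] A[i]=33>B[j]=18 take 18 → j++
[i=3,j=5] A[i]=33>B[j]=29 take 29 → j++

i=3, j=6, merged so far=[1, 8, 9, 10, 11, 15, 15, 18, 29]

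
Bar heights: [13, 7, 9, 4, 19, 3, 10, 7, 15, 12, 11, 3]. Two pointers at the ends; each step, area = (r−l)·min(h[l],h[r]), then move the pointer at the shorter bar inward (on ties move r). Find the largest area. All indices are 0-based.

l=0 r=11: min(13,3)*11=33 best=33 *, r--
l=0 r=10: min(13,11)*10=110 best=110 *, r--
l=0 r=9: min(13,12)*9=108 best=110, r--
l=0 r=8: min(13,15)*8=104 best=110, l++
l=1 r=8: min(7,15)*7=49 best=110, l++
l=2 r=8: min(9,15)*6=54 best=110, l++
l=3 r=8: min(4,15)*5=20 best=110, l++
l=4 r=8: min(19,15)*4=60 best=110, r--
l=4 r=7: min(19,7)*3=21 best=110, r--
l=4 r=6: min(19,10)*2=20 best=110, r--
l=4 r=5: min(19,3)*1=3 best=110, r--

max area = 110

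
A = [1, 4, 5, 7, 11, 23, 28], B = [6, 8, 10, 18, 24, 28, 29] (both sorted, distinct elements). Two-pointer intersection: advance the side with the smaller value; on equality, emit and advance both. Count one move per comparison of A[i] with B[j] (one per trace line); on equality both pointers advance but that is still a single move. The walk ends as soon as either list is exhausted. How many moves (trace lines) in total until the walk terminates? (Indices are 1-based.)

12 moves

i=1 j=1: 1<6, i++
i=2 j=1: 4<6, i++
i=3 j=1: 5<6, i++
i=4 j=1: 7>6, j++
i=4 j=2: 7<8, i++
i=5 j=2: 11>8, j++
i=5 j=3: 11>10, j++
i=5 j=4: 11<18, i++
i=6 j=4: 23>18, j++
i=6 j=5: 23<24, i++
i=7 j=5: 28>24, j++
i=7 j=6: 28==28 emit, i++,j++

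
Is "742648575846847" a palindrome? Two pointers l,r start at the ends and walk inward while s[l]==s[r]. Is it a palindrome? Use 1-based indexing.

not a palindrome (mismatch at 3,13)

[1,15] '7'=='7' → l++,r--
[2,14] '4'=='4' → l++,r--
[3,13] '2'!='8' → stop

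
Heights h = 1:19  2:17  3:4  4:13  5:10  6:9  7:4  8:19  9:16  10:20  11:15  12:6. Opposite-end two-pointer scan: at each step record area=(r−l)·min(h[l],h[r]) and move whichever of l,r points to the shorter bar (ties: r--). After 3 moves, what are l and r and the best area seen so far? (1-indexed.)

l=2, r=10, best area=171

l=1 r=12: min(19,6)*11=66 best=66 *, r--
l=1 r=11: min(19,15)*10=150 best=150 *, r--
l=1 r=10: min(19,20)*9=171 best=171 *, l++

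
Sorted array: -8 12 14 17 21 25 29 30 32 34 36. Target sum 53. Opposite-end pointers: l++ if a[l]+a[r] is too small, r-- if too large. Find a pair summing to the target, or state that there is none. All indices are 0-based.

l=0 r=10: -8+36=28 <53, l++
l=1 r=10: 12+36=48 <53, l++
l=2 r=10: 14+36=50 <53, l++
l=3 r=10: 17+36=53, found

(17, 36)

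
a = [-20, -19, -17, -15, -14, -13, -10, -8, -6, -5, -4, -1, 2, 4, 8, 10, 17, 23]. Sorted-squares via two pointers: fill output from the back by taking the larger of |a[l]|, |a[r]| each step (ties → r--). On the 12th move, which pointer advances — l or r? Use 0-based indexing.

l

[0,17] |-20|<=|23| out[17]=529 → r--
[0,16] |-20|>|17| out[16]=400 → l++
[1,16] |-19|>|17| out[15]=361 → l++
[2,16] |-17|<=|17| out[14]=289 → r--
[2,15] |-17|>|10| out[13]=289 → l++
[3,15] |-15|>|10| out[12]=225 → l++
[4,15] |-14|>|10| out[11]=196 → l++
[5,15] |-13|>|10| out[10]=169 → l++
[6,15] |-10|<=|10| out[9]=100 → r--
[6,14] |-10|>|8| out[8]=100 → l++
[7,14] |-8|<=|8| out[7]=64 → r--
[7,13] |-8|>|4| out[6]=64 → l++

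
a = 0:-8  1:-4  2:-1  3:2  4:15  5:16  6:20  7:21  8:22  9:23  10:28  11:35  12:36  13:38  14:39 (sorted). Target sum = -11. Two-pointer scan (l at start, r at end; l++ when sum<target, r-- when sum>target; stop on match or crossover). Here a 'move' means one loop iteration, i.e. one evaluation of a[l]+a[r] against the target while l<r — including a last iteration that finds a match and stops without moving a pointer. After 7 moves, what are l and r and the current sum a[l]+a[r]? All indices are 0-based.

l=0, r=7, sum=13

[0,14] -8+39=31 >-11 → r--
[0,13] -8+38=30 >-11 → r--
[0,12] -8+36=28 >-11 → r--
[0,11] -8+35=27 >-11 → r--
[0,10] -8+28=20 >-11 → r--
[0,9] -8+23=15 >-11 → r--
[0,8] -8+22=14 >-11 → r--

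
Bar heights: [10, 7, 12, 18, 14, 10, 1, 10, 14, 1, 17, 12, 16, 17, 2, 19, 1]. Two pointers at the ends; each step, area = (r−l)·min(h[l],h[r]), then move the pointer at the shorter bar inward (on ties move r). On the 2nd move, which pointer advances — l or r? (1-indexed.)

l=1 r=17: min(10,1)*16=16 best=16 *, r--
l=1 r=16: min(10,19)*15=150 best=150 *, l++

l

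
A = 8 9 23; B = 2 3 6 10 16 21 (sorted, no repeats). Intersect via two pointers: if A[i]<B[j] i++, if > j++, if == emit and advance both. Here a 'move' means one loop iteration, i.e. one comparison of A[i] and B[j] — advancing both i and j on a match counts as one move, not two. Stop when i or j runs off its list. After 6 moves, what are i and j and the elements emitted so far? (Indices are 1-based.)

i=3, j=5, emitted=[]

[i=1,j=1] 8>2 → j++
[i=1,j=2] 8>3 → j++
[i=1,j=3] 8>6 → j++
[i=1,j=4] 8<10 → i++
[i=2,j=4] 9<10 → i++
[i=3,j=4] 23>10 → j++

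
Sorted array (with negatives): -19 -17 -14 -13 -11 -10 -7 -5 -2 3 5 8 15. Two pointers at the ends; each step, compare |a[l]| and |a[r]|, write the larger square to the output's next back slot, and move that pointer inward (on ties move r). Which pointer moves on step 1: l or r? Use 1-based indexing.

l=1 r=13: |-19|>|15| out[13]=361, l++

l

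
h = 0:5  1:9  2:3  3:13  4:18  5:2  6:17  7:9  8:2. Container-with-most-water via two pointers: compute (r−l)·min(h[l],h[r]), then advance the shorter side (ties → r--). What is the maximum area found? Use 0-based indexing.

max area = 54

l=0 r=8: min(5,2)*8=16 best=16 *, r--
l=0 r=7: min(5,9)*7=35 best=35 *, l++
l=1 r=7: min(9,9)*6=54 best=54 *, r--
l=1 r=6: min(9,17)*5=45 best=54, l++
l=2 r=6: min(3,17)*4=12 best=54, l++
l=3 r=6: min(13,17)*3=39 best=54, l++
l=4 r=6: min(18,17)*2=34 best=54, r--
l=4 r=5: min(18,2)*1=2 best=54, r--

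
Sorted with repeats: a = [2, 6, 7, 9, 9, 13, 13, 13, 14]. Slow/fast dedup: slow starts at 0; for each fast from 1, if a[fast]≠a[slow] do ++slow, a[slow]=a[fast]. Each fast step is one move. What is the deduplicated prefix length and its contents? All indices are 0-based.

length 6; prefix = [2, 6, 7, 9, 13, 14]

slow=0 fast=1: a[fast]=6≠a[slow]=2 write a[1]=6, slow++,fast++
slow=1 fast=2: a[fast]=7≠a[slow]=6 write a[2]=7, slow++,fast++
slow=2 fast=3: a[fast]=9≠a[slow]=7 write a[3]=9, slow++,fast++
slow=3 fast=4: a[fast]=9=a[slow] dup, fast++
slow=3 fast=5: a[fast]=13≠a[slow]=9 write a[4]=13, slow++,fast++
slow=4 fast=6: a[fast]=13=a[slow] dup, fast++
slow=4 fast=7: a[fast]=13=a[slow] dup, fast++
slow=4 fast=8: a[fast]=14≠a[slow]=13 write a[5]=14, slow++,fast++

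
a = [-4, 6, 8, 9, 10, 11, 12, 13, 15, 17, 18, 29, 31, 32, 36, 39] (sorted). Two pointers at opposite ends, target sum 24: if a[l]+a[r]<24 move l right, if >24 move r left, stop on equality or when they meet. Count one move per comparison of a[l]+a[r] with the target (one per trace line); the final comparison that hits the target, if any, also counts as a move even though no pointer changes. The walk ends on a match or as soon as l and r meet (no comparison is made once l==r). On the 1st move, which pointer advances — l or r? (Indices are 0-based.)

[0,15] -4+39=35 >24 → r--

r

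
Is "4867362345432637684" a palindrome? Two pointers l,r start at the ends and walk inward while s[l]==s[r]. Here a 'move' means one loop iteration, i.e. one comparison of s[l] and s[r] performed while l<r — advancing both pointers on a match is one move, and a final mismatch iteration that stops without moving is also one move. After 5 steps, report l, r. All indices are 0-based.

l=5, r=13

l=0 r=18: '4'=='4', l++,r--
l=1 r=17: '8'=='8', l++,r--
l=2 r=16: '6'=='6', l++,r--
l=3 r=15: '7'=='7', l++,r--
l=4 r=14: '3'=='3', l++,r--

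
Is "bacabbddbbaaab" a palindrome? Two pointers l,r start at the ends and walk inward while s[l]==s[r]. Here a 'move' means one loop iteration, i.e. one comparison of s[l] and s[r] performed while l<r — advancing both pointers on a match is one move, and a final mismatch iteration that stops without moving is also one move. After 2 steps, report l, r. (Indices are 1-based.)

l=1 r=14: 'b'=='b', l++,r--
l=2 r=13: 'a'=='a', l++,r--

l=3, r=12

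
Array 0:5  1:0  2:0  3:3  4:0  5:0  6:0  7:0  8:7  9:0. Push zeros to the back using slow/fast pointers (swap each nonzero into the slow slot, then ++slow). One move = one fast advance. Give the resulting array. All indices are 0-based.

(s=0,f=0) a[fast]=5≠0 swap→a[0]=5 → slow++,fast++
(s=1,f=1) a[fast]=0 → fast++
(s=1,f=2) a[fast]=0 → fast++
(s=1,f=3) a[fast]=3≠0 swap→a[1]=3 → slow++,fast++
(s=2,f=4) a[fast]=0 → fast++
(s=2,f=5) a[fast]=0 → fast++
(s=2,f=6) a[fast]=0 → fast++
(s=2,f=7) a[fast]=0 → fast++
(s=2,f=8) a[fast]=7≠0 swap→a[2]=7 → slow++,fast++
(s=3,f=9) a[fast]=0 → fast++

[5, 3, 7, 0, 0, 0, 0, 0, 0, 0]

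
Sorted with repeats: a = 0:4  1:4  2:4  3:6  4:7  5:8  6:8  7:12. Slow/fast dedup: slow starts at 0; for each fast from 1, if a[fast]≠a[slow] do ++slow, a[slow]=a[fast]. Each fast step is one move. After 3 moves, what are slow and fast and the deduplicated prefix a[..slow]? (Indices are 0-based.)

slow=0 fast=1: a[fast]=4=a[slow] dup, fast++
slow=0 fast=2: a[fast]=4=a[slow] dup, fast++
slow=0 fast=3: a[fast]=6≠a[slow]=4 write a[1]=6, slow++,fast++

slow=1, fast=4, prefix=[4, 6]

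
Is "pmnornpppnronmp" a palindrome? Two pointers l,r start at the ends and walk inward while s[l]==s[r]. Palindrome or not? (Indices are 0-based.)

palindrome

[0,14] 'p'=='p' → l++,r--
[1,13] 'm'=='m' → l++,r--
[2,12] 'n'=='n' → l++,r--
[3,11] 'o'=='o' → l++,r--
[4,10] 'r'=='r' → l++,r--
[5,9] 'n'=='n' → l++,r--
[6,8] 'p'=='p' → l++,r--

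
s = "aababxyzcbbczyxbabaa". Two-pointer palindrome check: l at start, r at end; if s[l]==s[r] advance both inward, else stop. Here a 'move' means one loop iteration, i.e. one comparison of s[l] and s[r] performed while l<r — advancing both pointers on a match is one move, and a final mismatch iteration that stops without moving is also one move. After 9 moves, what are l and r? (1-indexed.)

l=10, r=11

[1,20] 'a'=='a' → l++,r--
[2,19] 'a'=='a' → l++,r--
[3,18] 'b'=='b' → l++,r--
[4,17] 'a'=='a' → l++,r--
[5,16] 'b'=='b' → l++,r--
[6,15] 'x'=='x' → l++,r--
[7,14] 'y'=='y' → l++,r--
[8,13] 'z'=='z' → l++,r--
[9,12] 'c'=='c' → l++,r--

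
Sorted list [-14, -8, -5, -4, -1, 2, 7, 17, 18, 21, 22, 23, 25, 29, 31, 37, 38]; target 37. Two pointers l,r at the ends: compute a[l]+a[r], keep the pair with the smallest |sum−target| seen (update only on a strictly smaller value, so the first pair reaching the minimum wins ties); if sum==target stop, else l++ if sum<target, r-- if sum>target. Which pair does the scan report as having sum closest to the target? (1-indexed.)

l=1 r=17: -14+38=24 d=13 *, l++
l=2 r=17: -8+38=30 d=7 *, l++
l=3 r=17: -5+38=33 d=4 *, l++
l=4 r=17: -4+38=34 d=3 *, l++
l=5 r=17: -1+38=37 d=0 *, stop

pair (-1, 38) with sum 37 (|Δ|=0)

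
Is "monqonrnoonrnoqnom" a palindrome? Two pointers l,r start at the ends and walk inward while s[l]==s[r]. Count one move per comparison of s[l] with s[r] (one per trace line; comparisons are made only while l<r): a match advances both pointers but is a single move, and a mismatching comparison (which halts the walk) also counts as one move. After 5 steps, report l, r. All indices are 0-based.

l=0 r=17: 'm'=='m', l++,r--
l=1 r=16: 'o'=='o', l++,r--
l=2 r=15: 'n'=='n', l++,r--
l=3 r=14: 'q'=='q', l++,r--
l=4 r=13: 'o'=='o', l++,r--

l=5, r=12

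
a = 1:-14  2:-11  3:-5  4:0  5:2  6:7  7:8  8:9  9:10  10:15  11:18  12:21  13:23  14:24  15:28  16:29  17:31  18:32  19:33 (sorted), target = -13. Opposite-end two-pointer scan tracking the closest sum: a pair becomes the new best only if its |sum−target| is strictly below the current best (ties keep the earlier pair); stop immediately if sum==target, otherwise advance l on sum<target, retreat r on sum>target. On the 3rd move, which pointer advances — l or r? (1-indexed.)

[1,19] -14+33=19 d=32 * → r--
[1,18] -14+32=18 d=31 * → r--
[1,17] -14+31=17 d=30 * → r--

r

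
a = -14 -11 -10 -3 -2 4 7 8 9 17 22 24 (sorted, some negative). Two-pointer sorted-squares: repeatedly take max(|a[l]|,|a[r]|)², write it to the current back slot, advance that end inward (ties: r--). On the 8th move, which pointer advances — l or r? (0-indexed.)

r

[0,11] |-14|<=|24| out[11]=576 → r--
[0,10] |-14|<=|22| out[10]=484 → r--
[0,9] |-14|<=|17| out[9]=289 → r--
[0,8] |-14|>|9| out[8]=196 → l++
[1,8] |-11|>|9| out[7]=121 → l++
[2,8] |-10|>|9| out[6]=100 → l++
[3,8] |-3|<=|9| out[5]=81 → r--
[3,7] |-3|<=|8| out[4]=64 → r--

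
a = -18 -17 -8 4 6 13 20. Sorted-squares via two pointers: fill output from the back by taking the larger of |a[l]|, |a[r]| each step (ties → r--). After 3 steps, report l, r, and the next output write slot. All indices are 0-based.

l=2, r=5, next write slot=3

[0,6] |-18|<=|20| out[6]=400 → r--
[0,5] |-18|>|13| out[5]=324 → l++
[1,5] |-17|>|13| out[4]=289 → l++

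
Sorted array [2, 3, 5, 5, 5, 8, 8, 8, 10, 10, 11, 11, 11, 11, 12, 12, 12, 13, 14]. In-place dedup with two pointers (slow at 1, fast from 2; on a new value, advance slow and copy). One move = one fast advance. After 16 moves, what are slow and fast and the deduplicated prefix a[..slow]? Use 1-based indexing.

(s=1,f=2) a[fast]=3≠a[slow]=2 write a[2]=3 → slow++,fast++
(s=2,f=3) a[fast]=5≠a[slow]=3 write a[3]=5 → slow++,fast++
(s=3,f=4) a[fast]=5=a[slow] dup → fast++
(s=3,f=5) a[fast]=5=a[slow] dup → fast++
(s=3,f=6) a[fast]=8≠a[slow]=5 write a[4]=8 → slow++,fast++
(s=4,f=7) a[fast]=8=a[slow] dup → fast++
(s=4,f=8) a[fast]=8=a[slow] dup → fast++
(s=4,f=9) a[fast]=10≠a[slow]=8 write a[5]=10 → slow++,fast++
(s=5,f=10) a[fast]=10=a[slow] dup → fast++
(s=5,f=11) a[fast]=11≠a[slow]=10 write a[6]=11 → slow++,fast++
(s=6,f=12) a[fast]=11=a[slow] dup → fast++
(s=6,f=13) a[fast]=11=a[slow] dup → fast++
(s=6,f=14) a[fast]=11=a[slow] dup → fast++
(s=6,f=15) a[fast]=12≠a[slow]=11 write a[7]=12 → slow++,fast++
(s=7,f=16) a[fast]=12=a[slow] dup → fast++
(s=7,f=17) a[fast]=12=a[slow] dup → fast++

slow=7, fast=18, prefix=[2, 3, 5, 8, 10, 11, 12]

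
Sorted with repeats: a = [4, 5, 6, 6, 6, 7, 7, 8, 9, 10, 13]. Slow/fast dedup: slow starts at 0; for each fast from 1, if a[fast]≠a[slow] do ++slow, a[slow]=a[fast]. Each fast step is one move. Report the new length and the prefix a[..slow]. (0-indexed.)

(s=0,f=1) a[fast]=5≠a[slow]=4 write a[1]=5 → slow++,fast++
(s=1,f=2) a[fast]=6≠a[slow]=5 write a[2]=6 → slow++,fast++
(s=2,f=3) a[fast]=6=a[slow] dup → fast++
(s=2,f=4) a[fast]=6=a[slow] dup → fast++
(s=2,f=5) a[fast]=7≠a[slow]=6 write a[3]=7 → slow++,fast++
(s=3,f=6) a[fast]=7=a[slow] dup → fast++
(s=3,f=7) a[fast]=8≠a[slow]=7 write a[4]=8 → slow++,fast++
(s=4,f=8) a[fast]=9≠a[slow]=8 write a[5]=9 → slow++,fast++
(s=5,f=9) a[fast]=10≠a[slow]=9 write a[6]=10 → slow++,fast++
(s=6,f=10) a[fast]=13≠a[slow]=10 write a[7]=13 → slow++,fast++

length 8; prefix = [4, 5, 6, 7, 8, 9, 10, 13]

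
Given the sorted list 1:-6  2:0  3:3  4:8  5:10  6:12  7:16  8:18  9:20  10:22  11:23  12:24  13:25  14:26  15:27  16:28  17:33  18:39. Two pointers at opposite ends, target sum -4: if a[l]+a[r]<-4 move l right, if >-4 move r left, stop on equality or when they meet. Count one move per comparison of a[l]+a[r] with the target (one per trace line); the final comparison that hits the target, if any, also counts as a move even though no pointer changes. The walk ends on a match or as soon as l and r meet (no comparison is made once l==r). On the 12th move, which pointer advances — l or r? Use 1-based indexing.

l=1 r=18: -6+39=33 >-4, r--
l=1 r=17: -6+33=27 >-4, r--
l=1 r=16: -6+28=22 >-4, r--
l=1 r=15: -6+27=21 >-4, r--
l=1 r=14: -6+26=20 >-4, r--
l=1 r=13: -6+25=19 >-4, r--
l=1 r=12: -6+24=18 >-4, r--
l=1 r=11: -6+23=17 >-4, r--
l=1 r=10: -6+22=16 >-4, r--
l=1 r=9: -6+20=14 >-4, r--
l=1 r=8: -6+18=12 >-4, r--
l=1 r=7: -6+16=10 >-4, r--

r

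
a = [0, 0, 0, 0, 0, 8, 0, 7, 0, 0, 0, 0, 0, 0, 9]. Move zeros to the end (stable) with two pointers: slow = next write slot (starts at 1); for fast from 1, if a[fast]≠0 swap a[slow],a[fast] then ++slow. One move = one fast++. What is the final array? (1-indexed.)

slow=1 fast=1: a[fast]=0, fast++
slow=1 fast=2: a[fast]=0, fast++
slow=1 fast=3: a[fast]=0, fast++
slow=1 fast=4: a[fast]=0, fast++
slow=1 fast=5: a[fast]=0, fast++
slow=1 fast=6: a[fast]=8≠0 swap→a[1]=8, slow++,fast++
slow=2 fast=7: a[fast]=0, fast++
slow=2 fast=8: a[fast]=7≠0 swap→a[2]=7, slow++,fast++
slow=3 fast=9: a[fast]=0, fast++
slow=3 fast=10: a[fast]=0, fast++
slow=3 fast=11: a[fast]=0, fast++
slow=3 fast=12: a[fast]=0, fast++
slow=3 fast=13: a[fast]=0, fast++
slow=3 fast=14: a[fast]=0, fast++
slow=3 fast=15: a[fast]=9≠0 swap→a[3]=9, slow++,fast++

[8, 7, 9, 0, 0, 0, 0, 0, 0, 0, 0, 0, 0, 0, 0]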